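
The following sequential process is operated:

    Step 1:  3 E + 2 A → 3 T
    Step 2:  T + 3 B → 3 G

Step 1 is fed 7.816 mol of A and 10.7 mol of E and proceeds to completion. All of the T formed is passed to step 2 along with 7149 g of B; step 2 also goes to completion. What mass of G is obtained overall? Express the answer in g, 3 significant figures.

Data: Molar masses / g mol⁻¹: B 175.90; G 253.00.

8120 g

Step 1:
n(A) = 7.816 mol
n(E) = 10.70 mol
n/ν for A = 7.816/2 = 3.908
n/ν for E = 10.70/3 = 3.567
Smallest n/ν is E → limiting reagent.
n(T) produced = (3/3) × 10.70 = 10.70 mol
Step 2:
n(T) available = 10.70 mol
n(B) = 7149 / 175.90 = 40.64 mol
n/ν for T = 10.70/1 = 10.70
n/ν for B = 40.64/3 = 13.55
Smallest n/ν is T → limiting reagent.
n(G) = (3/1) × 10.70 = 32.10 mol
mass = 32.10 × 253.00 = 8121 g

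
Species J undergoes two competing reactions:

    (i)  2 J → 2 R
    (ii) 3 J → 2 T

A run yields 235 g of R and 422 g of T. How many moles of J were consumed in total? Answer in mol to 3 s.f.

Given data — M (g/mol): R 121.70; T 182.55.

n(R) = 235 / 121.70 = 1.931 mol
n(T) = 422 / 182.55 = 2.312 mol
n(J) via (i) = (2/2)×1.931 = 1.931 mol
n(J) via (ii) = (3/2)×2.312 = 3.468 mol
total n(J) = 1.931 + 3.468 = 5.399 mol

5.40 mol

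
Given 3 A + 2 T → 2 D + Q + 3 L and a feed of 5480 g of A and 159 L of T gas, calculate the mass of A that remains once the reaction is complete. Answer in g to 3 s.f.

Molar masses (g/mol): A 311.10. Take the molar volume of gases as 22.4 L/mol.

n(A) = 5480 / 311.10 = 17.61 mol
n(T) = 159.0 / 22.4 = 7.098 mol
n/ν for A = 17.61/3 = 5.870
n/ν for T = 7.098/2 = 3.549
Smallest n/ν is T → limiting reagent.
A consumed = (3/2) × 7.098 = 10.65 mol
A remaining = 17.61 − 10.65 = 6.960 mol
mass = 6.960 × 311.10 = 2165 g

2170 g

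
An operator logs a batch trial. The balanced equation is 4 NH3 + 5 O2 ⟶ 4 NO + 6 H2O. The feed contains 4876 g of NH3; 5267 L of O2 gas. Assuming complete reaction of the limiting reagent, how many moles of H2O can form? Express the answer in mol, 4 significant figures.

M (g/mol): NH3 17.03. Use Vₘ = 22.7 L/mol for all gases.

n(NH3) = 4876 / 17.03 = 286.3 mol
n(O2) = 5267 / 22.7 = 232.0 mol
n/ν for NH3 = 286.3/4 = 71.58
n/ν for O2 = 232.0/5 = 46.40
Smallest n/ν is O2 → limiting reagent.
n(H2O) = (6/5) × 232.0 = 278.4 mol

278.4 mol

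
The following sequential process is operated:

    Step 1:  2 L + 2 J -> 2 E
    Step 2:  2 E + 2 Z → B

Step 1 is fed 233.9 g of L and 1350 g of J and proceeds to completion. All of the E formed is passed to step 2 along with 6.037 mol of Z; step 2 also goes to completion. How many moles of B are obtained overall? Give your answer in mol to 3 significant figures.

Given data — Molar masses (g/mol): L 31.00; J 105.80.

3.02 mol

Step 1:
n(L) = 233.9 / 31.00 = 7.545 mol
n(J) = 1350 / 105.80 = 12.76 mol
n/ν for L = 7.545/2 = 3.773
n/ν for J = 12.76/2 = 6.380
Smallest n/ν is L → limiting reagent.
n(E) produced = (2/2) × 7.545 = 7.545 mol
Step 2:
n(E) available = 7.545 mol
n(Z) = 6.037 mol
n/ν for E = 7.545/2 = 3.773
n/ν for Z = 6.037/2 = 3.019
Smallest n/ν is Z → limiting reagent.
n(B) = (1/2) × 6.037 = 3.019 mol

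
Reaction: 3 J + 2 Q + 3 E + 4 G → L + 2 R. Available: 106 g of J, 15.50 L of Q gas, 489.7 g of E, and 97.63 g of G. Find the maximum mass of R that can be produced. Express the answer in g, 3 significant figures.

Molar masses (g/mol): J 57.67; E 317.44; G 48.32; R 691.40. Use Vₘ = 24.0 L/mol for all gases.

n(J) = 106.0 / 57.67 = 1.838 mol
n(Q) = 15.50 / 24.0 = 0.6458 mol
n(E) = 489.7 / 317.44 = 1.543 mol
n(G) = 97.63 / 48.32 = 2.020 mol
n/ν for J = 1.838/3 = 0.6127
n/ν for Q = 0.6458/2 = 0.3229
n/ν for E = 1.543/3 = 0.5143
n/ν for G = 2.020/4 = 0.5050
Smallest n/ν is Q → limiting reagent.
n(R) = (2/2) × 0.6458 = 0.6458 mol
mass = 0.6458 × 691.40 = 446.5 g

447 g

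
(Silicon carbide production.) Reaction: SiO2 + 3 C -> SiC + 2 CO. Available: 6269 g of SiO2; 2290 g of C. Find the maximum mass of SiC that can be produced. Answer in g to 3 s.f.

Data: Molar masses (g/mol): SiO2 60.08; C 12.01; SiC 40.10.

n(SiO2) = 6269 / 60.08 = 104.3 mol
n(C) = 2290 / 12.01 = 190.7 mol
n/ν for SiO2 = 104.3/1 = 104.3
n/ν for C = 190.7/3 = 63.57
Smallest n/ν is C → limiting reagent.
n(SiC) = (1/3) × 190.7 = 63.57 mol
mass = 63.57 × 40.10 = 2549 g

2550 g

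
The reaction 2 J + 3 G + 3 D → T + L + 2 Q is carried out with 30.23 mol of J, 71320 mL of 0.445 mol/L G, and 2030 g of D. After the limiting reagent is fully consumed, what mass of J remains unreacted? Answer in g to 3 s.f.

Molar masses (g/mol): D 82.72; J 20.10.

n(J) = 30.23 mol
n(G) = 0.445 × 71320/1000 = 31.74 mol
n(D) = 2030 / 82.72 = 24.54 mol
n/ν for J = 30.23/2 = 15.12
n/ν for G = 31.74/3 = 10.58
n/ν for D = 24.54/3 = 8.180
Smallest n/ν is D → limiting reagent.
J consumed = (2/3) × 24.54 = 16.36 mol
J remaining = 30.23 − 16.36 = 13.87 mol
mass = 13.87 × 20.10 = 278.8 g

279 g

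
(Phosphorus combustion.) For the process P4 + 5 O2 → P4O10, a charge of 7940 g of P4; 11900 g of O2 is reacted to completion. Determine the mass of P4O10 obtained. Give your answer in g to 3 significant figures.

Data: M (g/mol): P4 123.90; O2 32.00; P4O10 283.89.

18200 g

n(P4) = 7940 / 123.90 = 64.08 mol
n(O2) = 11900 / 32.00 = 371.9 mol
n/ν for P4 = 64.08/1 = 64.08
n/ν for O2 = 371.9/5 = 74.38
Smallest n/ν is P4 → limiting reagent.
n(P4O10) = (1/1) × 64.08 = 64.08 mol
mass = 64.08 × 283.89 = 18190 g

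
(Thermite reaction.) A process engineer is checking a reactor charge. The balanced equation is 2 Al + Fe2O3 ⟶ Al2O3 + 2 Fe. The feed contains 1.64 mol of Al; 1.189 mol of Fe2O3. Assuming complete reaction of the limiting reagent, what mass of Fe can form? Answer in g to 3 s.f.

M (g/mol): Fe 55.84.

n(Al) = 1.640 mol
n(Fe2O3) = 1.189 mol
n/ν for Al = 1.640/2 = 0.8200
n/ν for Fe2O3 = 1.189/1 = 1.189
Smallest n/ν is Al → limiting reagent.
n(Fe) = (2/2) × 1.640 = 1.640 mol
mass = 1.640 × 55.84 = 91.58 g

91.6 g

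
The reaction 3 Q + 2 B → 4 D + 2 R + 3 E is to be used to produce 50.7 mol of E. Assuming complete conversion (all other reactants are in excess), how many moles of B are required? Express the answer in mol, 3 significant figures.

33.8 mol

n(E) = 50.70 mol
n(B) = (2/3) × 50.70 = 33.80 mol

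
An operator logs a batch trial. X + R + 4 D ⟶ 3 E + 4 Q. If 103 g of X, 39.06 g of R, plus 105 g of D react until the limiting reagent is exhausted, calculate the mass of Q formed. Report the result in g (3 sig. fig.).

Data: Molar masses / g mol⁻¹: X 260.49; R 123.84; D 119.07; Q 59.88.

n(X) = 103.0 / 260.49 = 0.3954 mol
n(R) = 39.06 / 123.84 = 0.3154 mol
n(D) = 105.0 / 119.07 = 0.8818 mol
n/ν for X = 0.3954/1 = 0.3954
n/ν for R = 0.3154/1 = 0.3154
n/ν for D = 0.8818/4 = 0.2205
Smallest n/ν is D → limiting reagent.
n(Q) = (4/4) × 0.8818 = 0.8818 mol
mass = 0.8818 × 59.88 = 52.80 g

52.8 g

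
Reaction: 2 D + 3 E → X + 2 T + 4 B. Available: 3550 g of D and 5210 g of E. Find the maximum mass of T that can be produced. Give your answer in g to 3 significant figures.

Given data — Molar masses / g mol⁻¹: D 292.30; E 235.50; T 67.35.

n(D) = 3550 / 292.30 = 12.15 mol
n(E) = 5210 / 235.50 = 22.12 mol
n/ν for D = 12.15/2 = 6.075
n/ν for E = 22.12/3 = 7.373
Smallest n/ν is D → limiting reagent.
n(T) = (2/2) × 12.15 = 12.15 mol
mass = 12.15 × 67.35 = 818.3 g

818 g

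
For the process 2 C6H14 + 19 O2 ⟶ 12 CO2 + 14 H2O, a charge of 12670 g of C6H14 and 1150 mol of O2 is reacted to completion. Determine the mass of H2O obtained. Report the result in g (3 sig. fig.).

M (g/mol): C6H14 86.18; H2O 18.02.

n(C6H14) = 12670 / 86.18 = 147.0 mol
n(O2) = 1150 mol
n/ν for C6H14 = 147.0/2 = 73.50
n/ν for O2 = 1150/19 = 60.53
Smallest n/ν is O2 → limiting reagent.
n(H2O) = (14/19) × 1150 = 847.4 mol
mass = 847.4 × 18.02 = 15270 g

15300 g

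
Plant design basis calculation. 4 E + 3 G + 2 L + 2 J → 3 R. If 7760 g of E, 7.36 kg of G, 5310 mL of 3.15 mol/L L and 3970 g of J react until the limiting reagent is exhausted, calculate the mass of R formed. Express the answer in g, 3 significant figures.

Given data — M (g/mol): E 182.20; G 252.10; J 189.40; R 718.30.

n(E) = 7760 / 182.20 = 42.59 mol
n(G) = 7.360×1000 / 252.10 = 29.19 mol
n(L) = 3.15 × 5310/1000 = 16.73 mol
n(J) = 3970 / 189.40 = 20.96 mol
n/ν → E: 10.65, G: 9.730, L: 8.365, J: 10.48; L is limiting.
n(R) = (3/2) × 16.73 = 25.10 mol
mass = 25.10 × 718.30 = 18030 g

18000 g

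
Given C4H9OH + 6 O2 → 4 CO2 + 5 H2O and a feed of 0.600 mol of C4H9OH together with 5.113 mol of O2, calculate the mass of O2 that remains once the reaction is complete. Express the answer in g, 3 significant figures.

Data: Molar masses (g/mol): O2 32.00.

n(C4H9OH) = 0.6000 mol
n(O2) = 5.113 mol
n/ν for C4H9OH = 0.6000/1 = 0.6000
n/ν for O2 = 5.113/6 = 0.8522
Smallest n/ν is C4H9OH → limiting reagent.
O2 consumed = (6/1) × 0.6000 = 3.600 mol
O2 remaining = 5.113 − 3.600 = 1.513 mol
mass = 1.513 × 32.00 = 48.42 g

48.4 g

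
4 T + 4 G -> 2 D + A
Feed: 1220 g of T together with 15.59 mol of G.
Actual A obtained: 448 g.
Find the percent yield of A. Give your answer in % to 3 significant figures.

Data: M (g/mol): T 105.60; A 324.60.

47.8 %

n(T) = 1220 / 105.60 = 11.55 mol
n(G) = 15.59 mol
n/ν for T = 11.55/4 = 2.888
n/ν for G = 15.59/4 = 3.898
Smallest n/ν is T → limiting reagent.
theoretical n(A) = (1/4) × 11.55 = 2.888 mol → 937.4 g
% yield = 448 / 937.4 × 100 = 47.79 %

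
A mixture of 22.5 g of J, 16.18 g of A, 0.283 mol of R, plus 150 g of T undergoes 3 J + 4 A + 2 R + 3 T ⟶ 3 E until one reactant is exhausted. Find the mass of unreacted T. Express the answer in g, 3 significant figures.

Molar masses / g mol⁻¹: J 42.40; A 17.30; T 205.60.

62.7 g

n(J) = 22.50 / 42.40 = 0.5307 mol
n(A) = 16.18 / 17.30 = 0.9353 mol
n(R) = 0.2830 mol
n(T) = 150.0 / 205.60 = 0.7296 mol
n/ν for J = 0.5307/3 = 0.1769
n/ν for A = 0.9353/4 = 0.2338
n/ν for R = 0.2830/2 = 0.1415
n/ν for T = 0.7296/3 = 0.2432
Smallest n/ν is R → limiting reagent.
T consumed = (3/2) × 0.2830 = 0.4245 mol
T remaining = 0.7296 − 0.4245 = 0.3051 mol
mass = 0.3051 × 205.60 = 62.73 g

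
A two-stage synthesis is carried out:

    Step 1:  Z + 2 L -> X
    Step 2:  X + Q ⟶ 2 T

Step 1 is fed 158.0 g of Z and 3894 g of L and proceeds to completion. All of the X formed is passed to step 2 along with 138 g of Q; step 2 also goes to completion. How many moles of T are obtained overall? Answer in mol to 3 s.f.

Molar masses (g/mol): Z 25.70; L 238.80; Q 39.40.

Step 1:
n(Z) = 158.0 / 25.70 = 6.148 mol
n(L) = 3894 / 238.80 = 16.31 mol
n/ν for Z = 6.148/1 = 6.148
n/ν for L = 16.31/2 = 8.155
Smallest n/ν is Z → limiting reagent.
n(X) produced = (1/1) × 6.148 = 6.148 mol
Step 2:
n(X) available = 6.148 mol
n(Q) = 138.0 / 39.40 = 3.503 mol
n/ν for X = 6.148/1 = 6.148
n/ν for Q = 3.503/1 = 3.503
Smallest n/ν is Q → limiting reagent.
n(T) = (2/1) × 3.503 = 7.006 mol

7.01 mol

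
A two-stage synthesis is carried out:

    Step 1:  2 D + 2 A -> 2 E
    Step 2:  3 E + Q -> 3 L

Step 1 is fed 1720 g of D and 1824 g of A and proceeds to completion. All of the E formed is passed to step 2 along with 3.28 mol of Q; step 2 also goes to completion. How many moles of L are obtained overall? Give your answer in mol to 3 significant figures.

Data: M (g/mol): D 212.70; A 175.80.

Step 1:
n(D) = 1720 / 212.70 = 8.087 mol
n(A) = 1824 / 175.80 = 10.38 mol
n/ν → D: 4.044, A: 5.190; D is limiting.
n(E) produced = (2/2) × 8.087 = 8.087 mol
Step 2:
n(E) available = 8.087 mol
n(Q) = 3.280 mol
n/ν → E: 2.696, Q: 3.280; E is limiting.
n(L) = (3/3) × 8.087 = 8.087 mol

8.09 mol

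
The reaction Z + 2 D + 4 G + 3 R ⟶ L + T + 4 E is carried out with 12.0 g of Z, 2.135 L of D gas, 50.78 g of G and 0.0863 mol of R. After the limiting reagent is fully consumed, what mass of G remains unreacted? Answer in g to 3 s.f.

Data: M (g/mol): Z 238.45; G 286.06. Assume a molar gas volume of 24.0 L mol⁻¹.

17.9 g

n(Z) = 12.00 / 238.45 = 0.05033 mol
n(D) = 2.135 / 24.0 = 0.08896 mol
n(G) = 50.78 / 286.06 = 0.1775 mol
n(R) = 0.08630 mol
n/ν for Z = 0.05033/1 = 0.05033
n/ν for D = 0.08896/2 = 0.04448
n/ν for G = 0.1775/4 = 0.04438
n/ν for R = 0.08630/3 = 0.02877
Smallest n/ν is R → limiting reagent.
G consumed = (4/3) × 0.08630 = 0.1151 mol
G remaining = 0.1775 − 0.1151 = 0.06240 mol
mass = 0.06240 × 286.06 = 17.85 g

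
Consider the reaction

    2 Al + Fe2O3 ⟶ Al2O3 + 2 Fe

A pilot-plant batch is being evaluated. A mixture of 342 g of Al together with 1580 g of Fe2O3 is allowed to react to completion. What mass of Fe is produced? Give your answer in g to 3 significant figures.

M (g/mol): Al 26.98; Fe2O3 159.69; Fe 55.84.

708 g

n(Al) = 342.0 / 26.98 = 12.68 mol
n(Fe2O3) = 1580 / 159.69 = 9.894 mol
n/ν for Al = 12.68/2 = 6.340
n/ν for Fe2O3 = 9.894/1 = 9.894
Smallest n/ν is Al → limiting reagent.
n(Fe) = (2/2) × 12.68 = 12.68 mol
mass = 12.68 × 55.84 = 708.1 g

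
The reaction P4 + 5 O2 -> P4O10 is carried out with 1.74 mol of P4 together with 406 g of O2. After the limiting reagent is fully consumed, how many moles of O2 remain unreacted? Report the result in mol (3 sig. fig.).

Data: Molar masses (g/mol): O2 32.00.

n(P4) = 1.740 mol
n(O2) = 406.0 / 32.00 = 12.69 mol
n/ν → P4: 1.740, O2: 2.538; P4 is limiting.
O2 consumed = (5/1) × 1.740 = 8.700 mol
O2 remaining = 12.69 − 8.700 = 3.990 mol

3.99 mol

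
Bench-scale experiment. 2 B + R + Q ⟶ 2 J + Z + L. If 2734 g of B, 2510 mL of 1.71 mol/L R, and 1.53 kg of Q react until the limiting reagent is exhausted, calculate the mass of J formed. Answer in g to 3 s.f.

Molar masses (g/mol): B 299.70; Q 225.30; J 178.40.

1530 g

n(B) = 2734 / 299.70 = 9.122 mol
n(R) = 1.71 × 2510/1000 = 4.292 mol
n(Q) = 1.530×1000 / 225.30 = 6.791 mol
n/ν → B: 4.561, R: 4.292, Q: 6.791; R is limiting.
n(J) = (2/1) × 4.292 = 8.584 mol
mass = 8.584 × 178.40 = 1531 g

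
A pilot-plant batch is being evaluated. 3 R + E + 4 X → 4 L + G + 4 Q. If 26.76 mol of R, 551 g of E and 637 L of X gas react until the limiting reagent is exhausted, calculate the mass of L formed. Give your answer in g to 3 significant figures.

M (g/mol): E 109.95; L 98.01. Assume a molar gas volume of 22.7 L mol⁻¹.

1960 g

n(R) = 26.76 mol
n(E) = 551.0 / 109.95 = 5.011 mol
n(X) = 637.0 / 22.7 = 28.06 mol
n/ν for R = 26.76/3 = 8.920
n/ν for E = 5.011/1 = 5.011
n/ν for X = 28.06/4 = 7.015
Smallest n/ν is E → limiting reagent.
n(L) = (4/1) × 5.011 = 20.04 mol
mass = 20.04 × 98.01 = 1964 g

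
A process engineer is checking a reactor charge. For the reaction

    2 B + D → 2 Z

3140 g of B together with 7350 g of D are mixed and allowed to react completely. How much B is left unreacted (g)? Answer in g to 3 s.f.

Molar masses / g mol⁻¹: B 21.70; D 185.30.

1420 g

n(B) = 3140 / 21.70 = 144.7 mol
n(D) = 7350 / 185.30 = 39.67 mol
n/ν for B = 144.7/2 = 72.35
n/ν for D = 39.67/1 = 39.67
Smallest n/ν is D → limiting reagent.
B consumed = (2/1) × 39.67 = 79.34 mol
B remaining = 144.7 − 79.34 = 65.36 mol
mass = 65.36 × 21.70 = 1418 g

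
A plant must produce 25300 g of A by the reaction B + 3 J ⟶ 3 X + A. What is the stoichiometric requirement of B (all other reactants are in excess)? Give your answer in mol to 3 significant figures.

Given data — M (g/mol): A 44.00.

575 mol

n(A) = 25300 / 44.00 = 575.0 mol
n(B) = (1/1) × 575.0 = 575.0 mol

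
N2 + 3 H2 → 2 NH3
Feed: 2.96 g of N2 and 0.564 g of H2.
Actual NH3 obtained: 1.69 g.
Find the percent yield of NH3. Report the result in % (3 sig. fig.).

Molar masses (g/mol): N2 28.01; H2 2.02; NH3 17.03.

53.3 %

n(N2) = 2.960 / 28.01 = 0.1057 mol
n(H2) = 0.5640 / 2.02 = 0.2792 mol
n/ν for N2 = 0.1057/1 = 0.1057
n/ν for H2 = 0.2792/3 = 0.09307
Smallest n/ν is H2 → limiting reagent.
theoretical n(NH3) = (2/3) × 0.2792 = 0.1861 mol → 3.169 g
% yield = 1.69 / 3.169 × 100 = 53.33 %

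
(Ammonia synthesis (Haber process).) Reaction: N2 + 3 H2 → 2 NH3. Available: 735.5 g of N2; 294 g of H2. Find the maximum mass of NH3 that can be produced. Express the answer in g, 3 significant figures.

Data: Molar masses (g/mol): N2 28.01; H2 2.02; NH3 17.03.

894 g

n(N2) = 735.5 / 28.01 = 26.26 mol
n(H2) = 294.0 / 2.02 = 145.5 mol
n/ν → N2: 26.26, H2: 48.50; N2 is limiting.
n(NH3) = (2/1) × 26.26 = 52.52 mol
mass = 52.52 × 17.03 = 894.4 g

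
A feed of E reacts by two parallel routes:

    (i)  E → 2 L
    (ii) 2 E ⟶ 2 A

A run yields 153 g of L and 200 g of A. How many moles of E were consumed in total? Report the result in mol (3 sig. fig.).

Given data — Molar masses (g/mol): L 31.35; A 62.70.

5.63 mol

n(L) = 153 / 31.35 = 4.880 mol
n(A) = 200 / 62.70 = 3.190 mol
n(E) via (i) = (1/2)×4.880 = 2.440 mol
n(E) via (ii) = (2/2)×3.190 = 3.190 mol
total n(E) = 2.440 + 3.190 = 5.630 mol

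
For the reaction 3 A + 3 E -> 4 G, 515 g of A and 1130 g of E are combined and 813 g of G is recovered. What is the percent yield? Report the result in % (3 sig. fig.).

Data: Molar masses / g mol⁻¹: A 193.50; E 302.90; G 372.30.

n(A) = 515.0 / 193.50 = 2.661 mol
n(E) = 1130 / 302.90 = 3.731 mol
n/ν for A = 2.661/3 = 0.8870
n/ν for E = 3.731/3 = 1.244
Smallest n/ν is A → limiting reagent.
theoretical n(G) = (4/3) × 2.661 = 3.548 mol → 1321 g
% yield = 813 / 1321 × 100 = 61.54 %

61.5 %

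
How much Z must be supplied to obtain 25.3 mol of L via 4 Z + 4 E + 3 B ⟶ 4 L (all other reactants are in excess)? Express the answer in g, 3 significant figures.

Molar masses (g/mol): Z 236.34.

5980 g

n(L) = 25.30 mol
n(Z) = (4/4) × 25.30 = 25.30 mol
mass = 25.30 × 236.34 = 5979 g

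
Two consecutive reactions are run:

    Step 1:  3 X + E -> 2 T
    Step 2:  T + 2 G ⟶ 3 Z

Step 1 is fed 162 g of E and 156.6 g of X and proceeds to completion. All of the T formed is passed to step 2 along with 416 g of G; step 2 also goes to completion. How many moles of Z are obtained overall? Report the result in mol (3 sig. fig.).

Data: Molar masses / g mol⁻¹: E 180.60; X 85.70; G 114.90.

Step 1:
n(E) = 162.0 / 180.60 = 0.8970 mol
n(X) = 156.6 / 85.70 = 1.827 mol
n/ν for E = 0.8970/1 = 0.8970
n/ν for X = 1.827/3 = 0.6090
Smallest n/ν is X → limiting reagent.
n(T) produced = (2/3) × 1.827 = 1.218 mol
Step 2:
n(T) available = 1.218 mol
n(G) = 416.0 / 114.90 = 3.621 mol
n/ν for T = 1.218/1 = 1.218
n/ν for G = 3.621/2 = 1.811
Smallest n/ν is T → limiting reagent.
n(Z) = (3/1) × 1.218 = 3.654 mol

3.65 mol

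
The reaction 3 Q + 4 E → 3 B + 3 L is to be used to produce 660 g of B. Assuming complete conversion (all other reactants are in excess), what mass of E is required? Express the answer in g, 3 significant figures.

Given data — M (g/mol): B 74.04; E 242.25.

n(B) = 660 / 74.04 = 8.914 mol
n(E) = (4/3) × 8.914 = 11.89 mol
mass = 11.89 × 242.25 = 2880 g

2880 g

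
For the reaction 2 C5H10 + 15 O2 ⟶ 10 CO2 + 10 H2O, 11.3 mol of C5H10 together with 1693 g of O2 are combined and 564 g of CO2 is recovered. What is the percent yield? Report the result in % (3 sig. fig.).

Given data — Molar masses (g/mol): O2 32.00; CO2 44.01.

36.3 %

n(C5H10) = 11.30 mol
n(O2) = 1693 / 32.00 = 52.91 mol
n/ν for C5H10 = 11.30/2 = 5.650
n/ν for O2 = 52.91/15 = 3.527
Smallest n/ν is O2 → limiting reagent.
theoretical n(CO2) = (10/15) × 52.91 = 35.27 mol → 1552 g
% yield = 564 / 1552 × 100 = 36.34 %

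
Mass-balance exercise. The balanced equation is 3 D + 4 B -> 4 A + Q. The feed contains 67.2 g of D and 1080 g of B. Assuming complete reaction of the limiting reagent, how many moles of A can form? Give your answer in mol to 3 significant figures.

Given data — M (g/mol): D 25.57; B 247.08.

n(D) = 67.20 / 25.57 = 2.628 mol
n(B) = 1080 / 247.08 = 4.371 mol
n/ν for D = 2.628/3 = 0.8760
n/ν for B = 4.371/4 = 1.093
Smallest n/ν is D → limiting reagent.
n(A) = (4/3) × 2.628 = 3.504 mol

3.50 mol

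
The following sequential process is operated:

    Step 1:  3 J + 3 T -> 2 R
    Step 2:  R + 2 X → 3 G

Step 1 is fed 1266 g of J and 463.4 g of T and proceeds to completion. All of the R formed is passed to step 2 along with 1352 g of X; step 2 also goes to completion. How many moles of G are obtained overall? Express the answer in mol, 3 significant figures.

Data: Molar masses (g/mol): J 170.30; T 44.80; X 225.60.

8.99 mol

Step 1:
n(J) = 1266 / 170.30 = 7.434 mol
n(T) = 463.4 / 44.80 = 10.34 mol
n/ν for J = 7.434/3 = 2.478
n/ν for T = 10.34/3 = 3.447
Smallest n/ν is J → limiting reagent.
n(R) produced = (2/3) × 7.434 = 4.956 mol
Step 2:
n(R) available = 4.956 mol
n(X) = 1352 / 225.60 = 5.993 mol
n/ν for R = 4.956/1 = 4.956
n/ν for X = 5.993/2 = 2.997
Smallest n/ν is X → limiting reagent.
n(G) = (3/2) × 5.993 = 8.990 mol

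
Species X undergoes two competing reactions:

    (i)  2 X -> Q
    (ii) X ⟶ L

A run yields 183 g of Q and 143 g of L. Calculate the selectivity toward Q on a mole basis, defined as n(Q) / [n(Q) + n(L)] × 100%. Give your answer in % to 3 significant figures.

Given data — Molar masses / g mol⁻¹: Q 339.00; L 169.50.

39.0 %

n(Q) = 183 / 339.00 = 0.5398 mol
n(L) = 143 / 169.50 = 0.8437 mol
selectivity = 0.5398/(0.5398+0.8437) × 100 = 39.02 %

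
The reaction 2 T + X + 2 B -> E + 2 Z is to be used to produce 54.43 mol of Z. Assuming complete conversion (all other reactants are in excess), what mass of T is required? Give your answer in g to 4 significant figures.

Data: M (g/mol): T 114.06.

6208 g

n(Z) = 54.43 mol
n(T) = (2/2) × 54.43 = 54.43 mol
mass = 54.43 × 114.06 = 6208 g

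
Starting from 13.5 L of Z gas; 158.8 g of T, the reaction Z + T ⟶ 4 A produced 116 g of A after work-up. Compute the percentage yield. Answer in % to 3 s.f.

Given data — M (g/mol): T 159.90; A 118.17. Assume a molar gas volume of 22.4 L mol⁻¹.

40.7 %

n(Z) = 13.50 / 22.4 = 0.6027 mol
n(T) = 158.8 / 159.90 = 0.9931 mol
n/ν → Z: 0.6027, T: 0.9931; Z is limiting.
theoretical n(A) = (4/1) × 0.6027 = 2.411 mol → 284.9 g
% yield = 116 / 284.9 × 100 = 40.72 %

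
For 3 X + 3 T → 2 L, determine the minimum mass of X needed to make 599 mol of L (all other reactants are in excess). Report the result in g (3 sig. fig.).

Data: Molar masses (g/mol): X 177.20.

n(L) = 599.0 mol
n(X) = (3/2) × 599.0 = 898.5 mol
mass = 898.5 × 177.20 = 159200 g

159000 g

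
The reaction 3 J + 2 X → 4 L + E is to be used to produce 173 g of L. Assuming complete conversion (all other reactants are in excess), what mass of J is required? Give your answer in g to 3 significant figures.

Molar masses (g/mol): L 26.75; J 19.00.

n(L) = 173 / 26.75 = 6.467 mol
n(J) = (3/4) × 6.467 = 4.850 mol
mass = 4.850 × 19.00 = 92.15 g

92.2 g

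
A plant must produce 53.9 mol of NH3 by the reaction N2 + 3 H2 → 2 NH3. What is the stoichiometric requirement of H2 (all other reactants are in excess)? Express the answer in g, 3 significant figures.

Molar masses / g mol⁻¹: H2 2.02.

n(NH3) = 53.90 mol
n(H2) = (3/2) × 53.90 = 80.85 mol
mass = 80.85 × 2.02 = 163.3 g

163 g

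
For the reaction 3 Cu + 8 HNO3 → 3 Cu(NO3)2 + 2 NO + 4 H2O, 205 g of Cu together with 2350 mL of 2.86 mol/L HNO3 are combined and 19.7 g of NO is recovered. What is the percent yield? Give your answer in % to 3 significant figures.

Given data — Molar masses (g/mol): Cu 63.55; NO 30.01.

n(Cu) = 205.0 / 63.55 = 3.226 mol
n(HNO3) = 2.86 × 2350/1000 = 6.721 mol
n/ν for Cu = 3.226/3 = 1.075
n/ν for HNO3 = 6.721/8 = 0.8401
Smallest n/ν is HNO3 → limiting reagent.
theoretical n(NO) = (2/8) × 6.721 = 1.680 mol → 50.42 g
% yield = 19.7 / 50.42 × 100 = 39.07 %

39.1 %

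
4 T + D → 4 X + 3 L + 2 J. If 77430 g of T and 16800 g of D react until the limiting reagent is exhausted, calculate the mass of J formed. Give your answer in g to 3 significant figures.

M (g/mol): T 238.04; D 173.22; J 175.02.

n(T) = 77430 / 238.04 = 325.3 mol
n(D) = 16800 / 173.22 = 96.99 mol
n/ν for T = 325.3/4 = 81.33
n/ν for D = 96.99/1 = 96.99
Smallest n/ν is T → limiting reagent.
n(J) = (2/4) × 325.3 = 162.7 mol
mass = 162.7 × 175.02 = 28480 g

28500 g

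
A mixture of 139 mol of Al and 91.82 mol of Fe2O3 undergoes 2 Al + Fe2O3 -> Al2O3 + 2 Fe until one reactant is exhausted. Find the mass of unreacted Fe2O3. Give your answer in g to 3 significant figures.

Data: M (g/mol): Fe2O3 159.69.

3560 g

n(Al) = 139.0 mol
n(Fe2O3) = 91.82 mol
n/ν for Al = 139.0/2 = 69.50
n/ν for Fe2O3 = 91.82/1 = 91.82
Smallest n/ν is Al → limiting reagent.
Fe2O3 consumed = (1/2) × 139.0 = 69.50 mol
Fe2O3 remaining = 91.82 − 69.50 = 22.32 mol
mass = 22.32 × 159.69 = 3564 g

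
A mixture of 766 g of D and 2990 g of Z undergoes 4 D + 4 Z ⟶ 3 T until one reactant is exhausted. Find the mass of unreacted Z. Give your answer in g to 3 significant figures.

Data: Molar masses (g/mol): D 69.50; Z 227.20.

486 g

n(D) = 766.0 / 69.50 = 11.02 mol
n(Z) = 2990 / 227.20 = 13.16 mol
n/ν → D: 2.755, Z: 3.290; D is limiting.
Z consumed = (4/4) × 11.02 = 11.02 mol
Z remaining = 13.16 − 11.02 = 2.140 mol
mass = 2.140 × 227.20 = 486.2 g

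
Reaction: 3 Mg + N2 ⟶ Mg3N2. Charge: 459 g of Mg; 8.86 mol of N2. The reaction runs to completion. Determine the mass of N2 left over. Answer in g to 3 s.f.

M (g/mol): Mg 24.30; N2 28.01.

n(Mg) = 459.0 / 24.30 = 18.89 mol
n(N2) = 8.860 mol
n/ν for Mg = 18.89/3 = 6.297
n/ν for N2 = 8.860/1 = 8.860
Smallest n/ν is Mg → limiting reagent.
N2 consumed = (1/3) × 18.89 = 6.297 mol
N2 remaining = 8.860 − 6.297 = 2.563 mol
mass = 2.563 × 28.01 = 71.79 g

71.8 g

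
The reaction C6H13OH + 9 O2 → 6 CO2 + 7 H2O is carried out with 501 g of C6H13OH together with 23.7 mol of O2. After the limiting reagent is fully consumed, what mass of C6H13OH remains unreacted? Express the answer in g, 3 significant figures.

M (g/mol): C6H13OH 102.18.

232 g

n(C6H13OH) = 501.0 / 102.18 = 4.903 mol
n(O2) = 23.70 mol
n/ν → C6H13OH: 4.903, O2: 2.633; O2 is limiting.
C6H13OH consumed = (1/9) × 23.70 = 2.633 mol
C6H13OH remaining = 4.903 − 2.633 = 2.270 mol
mass = 2.270 × 102.18 = 231.9 g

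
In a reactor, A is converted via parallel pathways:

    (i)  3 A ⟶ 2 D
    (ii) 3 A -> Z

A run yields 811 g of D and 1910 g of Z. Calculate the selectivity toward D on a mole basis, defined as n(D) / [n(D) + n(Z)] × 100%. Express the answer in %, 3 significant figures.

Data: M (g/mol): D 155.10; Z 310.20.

n(D) = 811 / 155.10 = 5.229 mol
n(Z) = 1910 / 310.20 = 6.157 mol
selectivity = 5.229/(5.229+6.157) × 100 = 45.92 %

45.9 %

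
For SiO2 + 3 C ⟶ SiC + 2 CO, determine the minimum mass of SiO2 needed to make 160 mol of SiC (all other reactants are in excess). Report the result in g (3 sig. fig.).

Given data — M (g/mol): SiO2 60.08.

9610 g

n(SiC) = 160.0 mol
n(SiO2) = (1/1) × 160.0 = 160.0 mol
mass = 160.0 × 60.08 = 9613 g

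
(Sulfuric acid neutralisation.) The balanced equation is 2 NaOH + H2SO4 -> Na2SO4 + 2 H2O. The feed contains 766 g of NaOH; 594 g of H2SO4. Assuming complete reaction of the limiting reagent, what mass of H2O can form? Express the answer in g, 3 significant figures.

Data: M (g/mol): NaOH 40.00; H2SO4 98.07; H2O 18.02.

218 g

n(NaOH) = 766.0 / 40.00 = 19.15 mol
n(H2SO4) = 594.0 / 98.07 = 6.057 mol
n/ν → NaOH: 9.575, H2SO4: 6.057; H2SO4 is limiting.
n(H2O) = (2/1) × 6.057 = 12.11 mol
mass = 12.11 × 18.02 = 218.2 g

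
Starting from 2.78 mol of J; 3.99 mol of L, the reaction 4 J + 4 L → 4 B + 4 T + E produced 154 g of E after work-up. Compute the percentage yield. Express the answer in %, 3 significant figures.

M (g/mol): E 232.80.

95.2 %

n(J) = 2.780 mol
n(L) = 3.990 mol
n/ν for J = 2.780/4 = 0.6950
n/ν for L = 3.990/4 = 0.9975
Smallest n/ν is J → limiting reagent.
theoretical n(E) = (1/4) × 2.780 = 0.6950 mol → 161.8 g
% yield = 154 / 161.8 × 100 = 95.18 %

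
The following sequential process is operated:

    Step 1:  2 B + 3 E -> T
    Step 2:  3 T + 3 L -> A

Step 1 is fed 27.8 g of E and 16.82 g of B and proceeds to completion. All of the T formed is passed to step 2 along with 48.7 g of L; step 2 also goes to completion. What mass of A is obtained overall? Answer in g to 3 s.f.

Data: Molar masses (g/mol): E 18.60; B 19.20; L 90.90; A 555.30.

81.1 g

Step 1:
n(E) = 27.80 / 18.60 = 1.495 mol
n(B) = 16.82 / 19.20 = 0.8760 mol
n/ν for E = 1.495/3 = 0.4983
n/ν for B = 0.8760/2 = 0.4380
Smallest n/ν is B → limiting reagent.
n(T) produced = (1/2) × 0.8760 = 0.4380 mol
Step 2:
n(T) available = 0.4380 mol
n(L) = 48.70 / 90.90 = 0.5358 mol
n/ν for T = 0.4380/3 = 0.1460
n/ν for L = 0.5358/3 = 0.1786
Smallest n/ν is T → limiting reagent.
n(A) = (1/3) × 0.4380 = 0.1460 mol
mass = 0.1460 × 555.30 = 81.07 g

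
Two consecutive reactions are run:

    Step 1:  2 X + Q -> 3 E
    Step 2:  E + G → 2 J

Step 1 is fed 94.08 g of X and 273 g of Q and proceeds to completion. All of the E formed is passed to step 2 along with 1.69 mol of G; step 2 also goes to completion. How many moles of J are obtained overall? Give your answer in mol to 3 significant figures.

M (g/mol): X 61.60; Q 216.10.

Step 1:
n(X) = 94.08 / 61.60 = 1.527 mol
n(Q) = 273.0 / 216.10 = 1.263 mol
n/ν → X: 0.7635, Q: 1.263; X is limiting.
n(E) produced = (3/2) × 1.527 = 2.291 mol
Step 2:
n(E) available = 2.291 mol
n(G) = 1.690 mol
n/ν → E: 2.291, G: 1.690; G is limiting.
n(J) = (2/1) × 1.690 = 3.380 mol

3.38 mol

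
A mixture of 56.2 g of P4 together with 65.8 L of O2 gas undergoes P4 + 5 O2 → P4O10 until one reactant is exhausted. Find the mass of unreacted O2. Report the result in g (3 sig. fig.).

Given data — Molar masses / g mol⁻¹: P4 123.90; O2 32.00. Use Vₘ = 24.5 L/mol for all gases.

13.4 g

n(P4) = 56.20 / 123.90 = 0.4536 mol
n(O2) = 65.80 / 24.5 = 2.686 mol
n/ν → P4: 0.4536, O2: 0.5372; P4 is limiting.
O2 consumed = (5/1) × 0.4536 = 2.268 mol
O2 remaining = 2.686 − 2.268 = 0.4180 mol
mass = 0.4180 × 32.00 = 13.38 g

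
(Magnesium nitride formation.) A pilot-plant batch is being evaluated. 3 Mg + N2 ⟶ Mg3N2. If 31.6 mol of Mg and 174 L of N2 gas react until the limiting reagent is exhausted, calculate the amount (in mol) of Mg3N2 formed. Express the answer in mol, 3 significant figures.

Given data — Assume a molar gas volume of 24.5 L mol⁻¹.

7.10 mol

n(Mg) = 31.60 mol
n(N2) = 174.0 / 24.5 = 7.102 mol
n/ν for Mg = 31.60/3 = 10.53
n/ν for N2 = 7.102/1 = 7.102
Smallest n/ν is N2 → limiting reagent.
n(Mg3N2) = (1/1) × 7.102 = 7.102 mol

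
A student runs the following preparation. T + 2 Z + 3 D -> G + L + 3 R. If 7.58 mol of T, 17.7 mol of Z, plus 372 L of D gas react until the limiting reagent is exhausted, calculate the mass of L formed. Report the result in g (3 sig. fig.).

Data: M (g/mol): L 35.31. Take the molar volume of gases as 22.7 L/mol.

n(T) = 7.580 mol
n(Z) = 17.70 mol
n(D) = 372.0 / 22.7 = 16.39 mol
n/ν for T = 7.580/1 = 7.580
n/ν for Z = 17.70/2 = 8.850
n/ν for D = 16.39/3 = 5.463
Smallest n/ν is D → limiting reagent.
n(L) = (1/3) × 16.39 = 5.463 mol
mass = 5.463 × 35.31 = 192.9 g

193 g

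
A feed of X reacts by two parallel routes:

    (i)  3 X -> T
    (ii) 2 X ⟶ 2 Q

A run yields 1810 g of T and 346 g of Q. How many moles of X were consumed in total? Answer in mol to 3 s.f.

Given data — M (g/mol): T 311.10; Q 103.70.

20.8 mol

n(T) = 1810 / 311.10 = 5.818 mol
n(Q) = 346 / 103.70 = 3.337 mol
n(X) via (i) = (3/1)×5.818 = 17.45 mol
n(X) via (ii) = (2/2)×3.337 = 3.337 mol
total n(X) = 17.45 + 3.337 = 20.79 mol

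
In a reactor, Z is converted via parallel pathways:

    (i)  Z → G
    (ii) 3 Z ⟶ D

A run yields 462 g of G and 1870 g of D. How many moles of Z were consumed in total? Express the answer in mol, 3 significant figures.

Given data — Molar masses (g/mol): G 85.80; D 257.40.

n(G) = 462 / 85.80 = 5.385 mol
n(D) = 1870 / 257.40 = 7.265 mol
n(Z) via (i) = (1/1)×5.385 = 5.385 mol
n(Z) via (ii) = (3/1)×7.265 = 21.80 mol
total n(Z) = 5.385 + 21.80 = 27.19 mol

27.2 mol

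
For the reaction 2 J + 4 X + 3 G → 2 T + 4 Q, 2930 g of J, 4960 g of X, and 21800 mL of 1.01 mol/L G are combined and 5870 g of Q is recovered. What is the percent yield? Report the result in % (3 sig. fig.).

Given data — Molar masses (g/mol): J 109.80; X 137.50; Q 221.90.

90.1 %

n(J) = 2930 / 109.80 = 26.68 mol
n(X) = 4960 / 137.50 = 36.07 mol
n(G) = 1.01 × 21800/1000 = 22.02 mol
n/ν for J = 26.68/2 = 13.34
n/ν for X = 36.07/4 = 9.018
n/ν for G = 22.02/3 = 7.340
Smallest n/ν is G → limiting reagent.
theoretical n(Q) = (4/3) × 22.02 = 29.36 mol → 6515 g
% yield = 5870 / 6515 × 100 = 90.10 %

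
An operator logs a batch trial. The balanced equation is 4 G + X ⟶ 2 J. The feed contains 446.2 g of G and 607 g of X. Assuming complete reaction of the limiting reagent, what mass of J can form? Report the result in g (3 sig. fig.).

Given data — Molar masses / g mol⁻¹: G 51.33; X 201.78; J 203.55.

n(G) = 446.2 / 51.33 = 8.693 mol
n(X) = 607.0 / 201.78 = 3.008 mol
n/ν for G = 8.693/4 = 2.173
n/ν for X = 3.008/1 = 3.008
Smallest n/ν is G → limiting reagent.
n(J) = (2/4) × 8.693 = 4.347 mol
mass = 4.347 × 203.55 = 884.8 g

885 g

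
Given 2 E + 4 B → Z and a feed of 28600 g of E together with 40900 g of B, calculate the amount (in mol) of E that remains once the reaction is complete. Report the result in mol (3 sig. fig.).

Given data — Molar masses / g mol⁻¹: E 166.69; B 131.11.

n(E) = 28600 / 166.69 = 171.6 mol
n(B) = 40900 / 131.11 = 312.0 mol
n/ν for E = 171.6/2 = 85.80
n/ν for B = 312.0/4 = 78.00
Smallest n/ν is B → limiting reagent.
E consumed = (2/4) × 312.0 = 156.0 mol
E remaining = 171.6 − 156.0 = 15.60 mol

15.6 mol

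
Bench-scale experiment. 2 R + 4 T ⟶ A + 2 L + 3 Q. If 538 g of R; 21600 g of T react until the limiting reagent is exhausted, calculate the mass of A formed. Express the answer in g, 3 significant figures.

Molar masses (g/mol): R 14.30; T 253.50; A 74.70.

n(R) = 538.0 / 14.30 = 37.62 mol
n(T) = 21600 / 253.50 = 85.21 mol
n/ν → R: 18.81, T: 21.30; R is limiting.
n(A) = (1/2) × 37.62 = 18.81 mol
mass = 18.81 × 74.70 = 1405 g

1410 g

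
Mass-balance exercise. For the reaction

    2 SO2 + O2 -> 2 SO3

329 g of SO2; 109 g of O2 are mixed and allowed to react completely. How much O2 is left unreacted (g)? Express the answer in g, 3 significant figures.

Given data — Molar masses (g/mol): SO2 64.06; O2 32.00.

n(SO2) = 329.0 / 64.06 = 5.136 mol
n(O2) = 109.0 / 32.00 = 3.406 mol
n/ν → SO2: 2.568, O2: 3.406; SO2 is limiting.
O2 consumed = (1/2) × 5.136 = 2.568 mol
O2 remaining = 3.406 − 2.568 = 0.8380 mol
mass = 0.8380 × 32.00 = 26.82 g

26.8 g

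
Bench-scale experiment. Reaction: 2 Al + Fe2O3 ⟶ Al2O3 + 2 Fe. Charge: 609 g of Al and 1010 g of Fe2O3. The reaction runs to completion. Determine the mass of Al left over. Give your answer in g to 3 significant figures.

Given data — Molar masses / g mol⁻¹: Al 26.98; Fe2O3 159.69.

n(Al) = 609.0 / 26.98 = 22.57 mol
n(Fe2O3) = 1010 / 159.69 = 6.325 mol
n/ν for Al = 22.57/2 = 11.29
n/ν for Fe2O3 = 6.325/1 = 6.325
Smallest n/ν is Fe2O3 → limiting reagent.
Al consumed = (2/1) × 6.325 = 12.65 mol
Al remaining = 22.57 − 12.65 = 9.920 mol
mass = 9.920 × 26.98 = 267.6 g

268 g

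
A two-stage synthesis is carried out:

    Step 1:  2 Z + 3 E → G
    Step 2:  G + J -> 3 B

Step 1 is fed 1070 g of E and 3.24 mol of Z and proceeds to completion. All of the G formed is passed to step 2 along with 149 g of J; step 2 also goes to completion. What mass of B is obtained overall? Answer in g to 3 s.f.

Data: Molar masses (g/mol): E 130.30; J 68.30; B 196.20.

954 g

Step 1:
n(E) = 1070 / 130.30 = 8.212 mol
n(Z) = 3.240 mol
n/ν → E: 2.737, Z: 1.620; Z is limiting.
n(G) produced = (1/2) × 3.240 = 1.620 mol
Step 2:
n(G) available = 1.620 mol
n(J) = 149.0 / 68.30 = 2.182 mol
n/ν → G: 1.620, J: 2.182; G is limiting.
n(B) = (3/1) × 1.620 = 4.860 mol
mass = 4.860 × 196.20 = 953.5 g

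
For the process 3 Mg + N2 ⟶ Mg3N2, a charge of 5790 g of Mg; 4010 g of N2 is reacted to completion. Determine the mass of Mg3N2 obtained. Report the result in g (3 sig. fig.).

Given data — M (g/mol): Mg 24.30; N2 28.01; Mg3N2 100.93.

n(Mg) = 5790 / 24.30 = 238.3 mol
n(N2) = 4010 / 28.01 = 143.2 mol
n/ν for Mg = 238.3/3 = 79.43
n/ν for N2 = 143.2/1 = 143.2
Smallest n/ν is Mg → limiting reagent.
n(Mg3N2) = (1/3) × 238.3 = 79.43 mol
mass = 79.43 × 100.93 = 8017 g

8020 g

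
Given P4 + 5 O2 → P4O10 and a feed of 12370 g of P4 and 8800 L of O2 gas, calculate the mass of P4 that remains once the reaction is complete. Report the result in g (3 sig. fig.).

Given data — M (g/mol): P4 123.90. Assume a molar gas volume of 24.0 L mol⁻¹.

3280 g

n(P4) = 12370 / 123.90 = 99.84 mol
n(O2) = 8800 / 24.0 = 366.7 mol
n/ν for P4 = 99.84/1 = 99.84
n/ν for O2 = 366.7/5 = 73.34
Smallest n/ν is O2 → limiting reagent.
P4 consumed = (1/5) × 366.7 = 73.34 mol
P4 remaining = 99.84 − 73.34 = 26.50 mol
mass = 26.50 × 123.90 = 3283 g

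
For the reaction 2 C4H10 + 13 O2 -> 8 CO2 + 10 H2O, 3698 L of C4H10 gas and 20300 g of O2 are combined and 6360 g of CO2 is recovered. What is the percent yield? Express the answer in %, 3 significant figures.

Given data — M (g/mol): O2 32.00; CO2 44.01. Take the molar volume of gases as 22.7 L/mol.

37.0 %

n(C4H10) = 3698 / 22.7 = 162.9 mol
n(O2) = 20300 / 32.00 = 634.4 mol
n/ν for C4H10 = 162.9/2 = 81.45
n/ν for O2 = 634.4/13 = 48.80
Smallest n/ν is O2 → limiting reagent.
theoretical n(CO2) = (8/13) × 634.4 = 390.4 mol → 17180 g
% yield = 6360 / 17180 × 100 = 37.02 %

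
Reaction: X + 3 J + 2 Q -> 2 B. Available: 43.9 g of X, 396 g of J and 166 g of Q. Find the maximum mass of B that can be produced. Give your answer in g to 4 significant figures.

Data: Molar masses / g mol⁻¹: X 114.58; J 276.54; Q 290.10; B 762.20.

436.1 g

n(X) = 43.90 / 114.58 = 0.3831 mol
n(J) = 396.0 / 276.54 = 1.432 mol
n(Q) = 166.0 / 290.10 = 0.5722 mol
n/ν → X: 0.3831, J: 0.4773, Q: 0.2861; Q is limiting.
n(B) = (2/2) × 0.5722 = 0.5722 mol
mass = 0.5722 × 762.20 = 436.1 g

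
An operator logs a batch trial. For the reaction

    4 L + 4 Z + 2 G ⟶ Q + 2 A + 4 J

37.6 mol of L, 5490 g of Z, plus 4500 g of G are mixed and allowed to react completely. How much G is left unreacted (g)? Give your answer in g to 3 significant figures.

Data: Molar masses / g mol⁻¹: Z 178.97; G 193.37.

n(L) = 37.60 mol
n(Z) = 5490 / 178.97 = 30.68 mol
n(G) = 4500 / 193.37 = 23.27 mol
n/ν for L = 37.60/4 = 9.400
n/ν for Z = 30.68/4 = 7.670
n/ν for G = 23.27/2 = 11.64
Smallest n/ν is Z → limiting reagent.
G consumed = (2/4) × 30.68 = 15.34 mol
G remaining = 23.27 − 15.34 = 7.930 mol
mass = 7.930 × 193.37 = 1533 g

1530 g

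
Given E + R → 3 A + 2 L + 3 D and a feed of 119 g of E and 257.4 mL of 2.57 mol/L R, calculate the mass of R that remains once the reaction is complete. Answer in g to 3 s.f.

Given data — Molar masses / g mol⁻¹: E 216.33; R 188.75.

21.0 g

n(E) = 119.0 / 216.33 = 0.5501 mol
n(R) = 2.57 × 257.4/1000 = 0.6615 mol
n/ν for E = 0.5501/1 = 0.5501
n/ν for R = 0.6615/1 = 0.6615
Smallest n/ν is E → limiting reagent.
R consumed = (1/1) × 0.5501 = 0.5501 mol
R remaining = 0.6615 − 0.5501 = 0.1114 mol
mass = 0.1114 × 188.75 = 21.03 g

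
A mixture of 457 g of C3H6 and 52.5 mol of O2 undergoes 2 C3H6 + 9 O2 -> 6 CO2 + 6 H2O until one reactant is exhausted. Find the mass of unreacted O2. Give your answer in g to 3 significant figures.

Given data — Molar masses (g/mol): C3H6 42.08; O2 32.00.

116 g

n(C3H6) = 457.0 / 42.08 = 10.86 mol
n(O2) = 52.50 mol
n/ν for C3H6 = 10.86/2 = 5.430
n/ν for O2 = 52.50/9 = 5.833
Smallest n/ν is C3H6 → limiting reagent.
O2 consumed = (9/2) × 10.86 = 48.87 mol
O2 remaining = 52.50 − 48.87 = 3.630 mol
mass = 3.630 × 32.00 = 116.2 g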